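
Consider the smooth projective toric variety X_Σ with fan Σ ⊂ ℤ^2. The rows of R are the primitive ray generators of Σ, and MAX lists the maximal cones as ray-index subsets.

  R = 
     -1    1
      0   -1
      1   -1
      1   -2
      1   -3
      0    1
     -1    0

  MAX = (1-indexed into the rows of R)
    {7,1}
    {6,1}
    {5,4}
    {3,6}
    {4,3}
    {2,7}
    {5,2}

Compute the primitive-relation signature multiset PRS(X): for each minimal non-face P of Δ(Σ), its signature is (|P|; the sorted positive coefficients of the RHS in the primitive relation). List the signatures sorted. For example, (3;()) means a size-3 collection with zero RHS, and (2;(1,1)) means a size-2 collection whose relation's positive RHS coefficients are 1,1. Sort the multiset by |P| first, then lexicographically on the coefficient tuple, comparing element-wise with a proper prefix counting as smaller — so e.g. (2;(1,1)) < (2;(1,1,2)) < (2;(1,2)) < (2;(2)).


Primitive collections (14):

  P = {1,3}:  v_{1} + v_{3} = 0 — sig = (2;())
  P = {2,6}:  v_{2} + v_{6} = 0 — sig = (2;())
  P = {1,2}:  v_{1} + v_{2} = v_{7} — sig = (2;(1))
  P = {1,4}:  v_{1} + v_{4} = v_{2} — sig = (2;(1))
  P = {2,3}:  v_{2} + v_{3} = v_{4} — sig = (2;(1))
  P = {2,4}:  v_{2} + v_{4} = v_{5} — sig = (2;(1))
  P = {3,7}:  v_{3} + v_{7} = v_{2} — sig = (2;(1))
  P = {4,6}:  v_{4} + v_{6} = v_{3} — sig = (2;(1))
  P = {5,6}:  v_{5} + v_{6} = v_{4} — sig = (2;(1))
  P = {6,7}:  v_{6} + v_{7} = v_{1} — sig = (2;(1))
  P = {1,5}:  v_{1} + v_{5} = 2·v_{2} — sig = (2;(2))
  P = {3,5}:  v_{3} + v_{5} = 2·v_{4} — sig = (2;(2))
  P = {4,7}:  v_{4} + v_{7} = 2·v_{2} — sig = (2;(2))
  P = {5,7}:  v_{5} + v_{7} = 3·v_{2} — sig = (2;(3))

so the primitive-relation signature multiset is
    |P|=2: 14 collections, coeffs (), (), (1), (1), (1), (1), (1), (1), (1), (1), (2), (2), (2), (3)


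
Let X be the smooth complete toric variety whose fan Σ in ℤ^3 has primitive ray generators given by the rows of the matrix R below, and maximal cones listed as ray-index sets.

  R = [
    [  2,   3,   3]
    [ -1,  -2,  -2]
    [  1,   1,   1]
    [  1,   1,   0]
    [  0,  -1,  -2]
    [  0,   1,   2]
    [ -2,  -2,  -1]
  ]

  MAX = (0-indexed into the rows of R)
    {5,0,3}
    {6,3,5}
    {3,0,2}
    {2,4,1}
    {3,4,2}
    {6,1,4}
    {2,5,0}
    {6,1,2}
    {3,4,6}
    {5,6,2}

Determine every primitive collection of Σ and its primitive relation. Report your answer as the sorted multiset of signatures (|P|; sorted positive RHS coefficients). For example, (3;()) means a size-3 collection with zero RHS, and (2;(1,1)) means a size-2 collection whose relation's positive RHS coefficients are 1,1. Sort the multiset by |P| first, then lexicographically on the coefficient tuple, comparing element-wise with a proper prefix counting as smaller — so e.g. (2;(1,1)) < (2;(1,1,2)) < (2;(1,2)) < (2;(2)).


Primitive collections (9):

  {4,5}:  v_{4} + v_{5} = 0  →  sig = (2;())
  {0,1}:  v_{0} + v_{1} = v_{2}  →  sig = (2;(1))
  {0,6}:  v_{0} + v_{6} = v_{5}  →  sig = (2;(1))
  {1,3}:  v_{1} + v_{3} = v_{4}  →  sig = (2;(1))
  {0,4}:  v_{0} + v_{4} = v_{2} + v_{3}  →  sig = (2;(1,1))
  {1,5}:  v_{1} + v_{5} = v_{2} + v_{6}  →  sig = (2;(1,1))
  {2,3,6}:  v_{2} + v_{3} + v_{6} = 0  →  sig = (3;())
  {2,3,5}:  v_{2} + v_{3} + v_{5} = v_{0}  →  sig = (3;(1))
  {2,4,6}:  v_{2} + v_{4} + v_{6} = v_{1}  →  sig = (3;(1))

so the primitive-relation signature multiset is
    |P|=2: 6 collections, coeffs (), (1), (1), (1), (1,1), (1,1)
    |P|=3: 3 collections, coeffs (), (1), (1)


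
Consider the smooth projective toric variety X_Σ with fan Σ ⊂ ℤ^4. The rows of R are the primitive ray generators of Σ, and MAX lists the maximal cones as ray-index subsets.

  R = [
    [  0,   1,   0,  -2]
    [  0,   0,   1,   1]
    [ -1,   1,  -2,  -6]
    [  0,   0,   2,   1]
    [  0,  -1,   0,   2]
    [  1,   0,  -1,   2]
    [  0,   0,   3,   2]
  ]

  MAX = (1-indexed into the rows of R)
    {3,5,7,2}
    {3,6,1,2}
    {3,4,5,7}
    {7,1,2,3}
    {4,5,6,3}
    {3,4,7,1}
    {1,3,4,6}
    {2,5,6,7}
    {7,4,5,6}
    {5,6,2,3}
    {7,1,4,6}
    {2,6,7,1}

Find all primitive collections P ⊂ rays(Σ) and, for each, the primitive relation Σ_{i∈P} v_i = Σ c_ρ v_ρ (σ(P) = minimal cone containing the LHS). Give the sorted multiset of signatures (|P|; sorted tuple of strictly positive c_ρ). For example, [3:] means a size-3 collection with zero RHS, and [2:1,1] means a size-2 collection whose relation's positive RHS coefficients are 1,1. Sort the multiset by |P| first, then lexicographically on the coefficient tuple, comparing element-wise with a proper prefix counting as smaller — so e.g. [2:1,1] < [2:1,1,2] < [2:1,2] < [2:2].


Minimal non-faces — 3 found among 7 rays, 12 max cones:

  P = {1,5}:  v_{1} + v_{5} = 0 — sig = [2:]
  P = {2,4}:  v_{2} + v_{4} = v_{7} — sig = [2:1]
  P = {3,6,7}:  v_{3} + v_{6} + v_{7} = v_{1} — sig = [3:1]

Hence PRS(X_Σ) =
{ [2:],  [2:1],  [3:1] }


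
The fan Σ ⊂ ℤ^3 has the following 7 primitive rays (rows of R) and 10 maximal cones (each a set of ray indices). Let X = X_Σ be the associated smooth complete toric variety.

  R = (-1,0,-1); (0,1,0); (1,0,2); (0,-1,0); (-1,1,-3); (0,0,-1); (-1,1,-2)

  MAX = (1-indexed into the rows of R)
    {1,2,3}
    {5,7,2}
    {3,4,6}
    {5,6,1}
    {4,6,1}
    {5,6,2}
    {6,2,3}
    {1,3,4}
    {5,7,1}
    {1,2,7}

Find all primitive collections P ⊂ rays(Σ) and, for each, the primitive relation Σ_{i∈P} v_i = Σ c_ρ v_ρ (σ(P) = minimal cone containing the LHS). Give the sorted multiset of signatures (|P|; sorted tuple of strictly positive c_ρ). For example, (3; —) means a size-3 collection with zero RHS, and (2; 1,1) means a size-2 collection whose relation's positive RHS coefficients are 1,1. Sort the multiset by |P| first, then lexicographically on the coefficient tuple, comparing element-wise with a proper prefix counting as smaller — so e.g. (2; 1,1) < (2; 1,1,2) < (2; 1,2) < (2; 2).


Σ has 9 primitive collections:

  P = {2,4}:  v_{2} + v_{4} = 0  ⟹  sig = (2; —)
  P = {3,7}:  v_{3} + v_{7} = v_{2}  ⟹  sig = (2; 1)
  P = {6,7}:  v_{6} + v_{7} = v_{5}  ⟹  sig = (2; 1)
  P = {3,5}:  v_{3} + v_{5} = v_{2} + v_{6}  ⟹  sig = (2; 1,1)
  P = {4,7}:  v_{4} + v_{7} = v_{1} + v_{6}  ⟹  sig = (2; 1,1)
  P = {4,5}:  v_{4} + v_{5} = v_{1} + 2·v_{6}  ⟹  sig = (2; 1,2)
  P = {1,3,6}:  v_{1} + v_{3} + v_{6} = 0  ⟹  sig = (3; —)
  P = {1,2,6}:  v_{1} + v_{2} + v_{6} = v_{7}  ⟹  sig = (3; 1)
  P = {1,2,5}:  v_{1} + v_{2} + v_{5} = 2·v_{7}  ⟹  sig = (3; 2)

so the primitive-relation signature multiset is
[(2; —), (2; 1), (2; 1), (2; 1,1), (2; 1,1), (2; 1,2), (3; —), (3; 1), (3; 2)]


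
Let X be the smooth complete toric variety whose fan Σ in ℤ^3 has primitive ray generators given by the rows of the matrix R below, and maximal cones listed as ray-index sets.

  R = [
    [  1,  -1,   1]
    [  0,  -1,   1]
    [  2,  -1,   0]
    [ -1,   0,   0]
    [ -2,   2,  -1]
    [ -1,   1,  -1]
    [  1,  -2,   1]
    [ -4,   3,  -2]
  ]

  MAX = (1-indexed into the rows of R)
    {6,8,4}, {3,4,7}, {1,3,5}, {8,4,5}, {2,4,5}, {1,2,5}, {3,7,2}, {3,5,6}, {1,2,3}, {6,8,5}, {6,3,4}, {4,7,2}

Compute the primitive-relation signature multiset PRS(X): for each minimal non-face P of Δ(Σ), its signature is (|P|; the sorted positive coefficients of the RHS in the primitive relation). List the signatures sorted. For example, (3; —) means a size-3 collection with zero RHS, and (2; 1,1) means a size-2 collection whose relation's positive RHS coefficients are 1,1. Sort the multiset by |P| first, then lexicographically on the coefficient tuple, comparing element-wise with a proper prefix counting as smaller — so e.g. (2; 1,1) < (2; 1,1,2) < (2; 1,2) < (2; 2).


Σ has 14 primitive collections:

  P = {1,6}:  v_{1} + v_{6} = 0 ; sig = (2; —)
  P = {1,4}:  v_{1} + v_{4} = v_{2} ; sig = (2; 1)
  P = {2,6}:  v_{2} + v_{6} = v_{4} ; sig = (2; 1)
  P = {5,7}:  v_{5} + v_{7} = v_{4} ; sig = (2; 1)
  P = {1,8}:  v_{1} + v_{8} = v_{4} + v_{5} ; sig = (2; 1,1)
  P = {1,7}:  v_{1} + v_{7} = 2·v_{2} + v_{3} ; sig = (2; 1,2)
  P = {2,8}:  v_{2} + v_{8} = 2·v_{4} + v_{5} ; sig = (2; 1,2)
  P = {6,7}:  v_{6} + v_{7} = v_{3} + 2·v_{4} ; sig = (2; 1,2)
  P = {7,8}:  v_{7} + v_{8} = 2·v_{4} + v_{6} ; sig = (2; 1,2)
  P = {3,8}:  v_{3} + v_{8} = 2·v_{6} ; sig = (2; 2)
  P = {2,3,5}:  v_{2} + v_{3} + v_{5} = 0 ; sig = (3; —)
  P = {2,3,4}:  v_{2} + v_{3} + v_{4} = v_{7} ; sig = (3; 1)
  P = {3,4,5}:  v_{3} + v_{4} + v_{5} = v_{6} ; sig = (3; 1)
  P = {4,5,6}:  v_{4} + v_{5} + v_{6} = v_{8} ; sig = (3; 1)

so the primitive-relation signature multiset is
[(2; —), (2; 1), (2; 1), (2; 1), (2; 1,1), (2; 1,2), (2; 1,2), (2; 1,2), (2; 1,2), (2; 2), (3; —), (3; 1), (3; 1), (3; 1)]


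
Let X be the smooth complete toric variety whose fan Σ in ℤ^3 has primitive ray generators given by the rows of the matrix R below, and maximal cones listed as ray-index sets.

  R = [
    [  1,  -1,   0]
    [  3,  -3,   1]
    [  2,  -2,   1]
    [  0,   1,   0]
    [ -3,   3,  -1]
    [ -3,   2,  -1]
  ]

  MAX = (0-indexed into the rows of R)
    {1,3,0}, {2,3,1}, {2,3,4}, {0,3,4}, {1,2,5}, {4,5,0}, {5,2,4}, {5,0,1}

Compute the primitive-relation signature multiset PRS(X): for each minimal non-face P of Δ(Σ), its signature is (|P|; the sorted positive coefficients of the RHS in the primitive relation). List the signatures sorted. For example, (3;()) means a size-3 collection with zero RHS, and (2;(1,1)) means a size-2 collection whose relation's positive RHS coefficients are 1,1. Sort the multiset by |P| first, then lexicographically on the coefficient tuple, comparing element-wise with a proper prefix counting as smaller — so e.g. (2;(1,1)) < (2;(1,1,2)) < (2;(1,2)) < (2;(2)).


3 minimal non-faces of Δ(Σ) (on 6 rays):

  P={1,4}:  v_{1} + v_{4} = 0  so sig = (2;())
  P={0,2}:  v_{0} + v_{2} = v_{1}  so sig = (2;(1))
  P={3,5}:  v_{3} + v_{5} = v_{4}  so sig = (2;(1))

Sorted signature multiset PRS(X):
[(2;()), (2;(1)), (2;(1))]


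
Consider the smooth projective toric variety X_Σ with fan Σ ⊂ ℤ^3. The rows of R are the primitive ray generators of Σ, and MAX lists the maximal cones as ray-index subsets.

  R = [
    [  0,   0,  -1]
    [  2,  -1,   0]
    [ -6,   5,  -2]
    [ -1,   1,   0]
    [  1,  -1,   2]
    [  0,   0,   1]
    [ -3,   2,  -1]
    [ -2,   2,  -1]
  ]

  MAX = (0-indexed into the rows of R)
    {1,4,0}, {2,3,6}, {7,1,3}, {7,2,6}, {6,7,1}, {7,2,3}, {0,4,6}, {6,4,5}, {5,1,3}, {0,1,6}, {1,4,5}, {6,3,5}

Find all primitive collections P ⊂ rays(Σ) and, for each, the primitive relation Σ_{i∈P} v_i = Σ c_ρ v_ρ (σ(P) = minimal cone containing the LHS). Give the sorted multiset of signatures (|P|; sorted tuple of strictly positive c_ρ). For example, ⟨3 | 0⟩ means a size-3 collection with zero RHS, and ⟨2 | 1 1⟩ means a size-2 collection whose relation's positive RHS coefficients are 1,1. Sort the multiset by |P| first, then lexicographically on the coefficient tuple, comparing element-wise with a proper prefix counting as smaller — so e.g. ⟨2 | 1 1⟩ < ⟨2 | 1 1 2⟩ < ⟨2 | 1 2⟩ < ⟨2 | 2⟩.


14 collections generate NE(X_Σ); each relation:

  • {0,5}:  v_{0} + v_{5} = 0  ⇒ sig = ⟨2 | 0⟩
  • {0,3}:  v_{0} + v_{3} = v_{1} + v_{6}  ⇒ sig = ⟨2 | 1 1⟩
  • {4,7}:  v_{4} + v_{7} = v_{3} + v_{5}  ⇒ sig = ⟨2 | 1 1⟩
  • {0,2}:  v_{0} + v_{2} = v_{1} + 2·v_{6} + v_{7}  ⇒ sig = ⟨2 | 1 1 2⟩
  • {2,4}:  v_{2} + v_{4} = 2·v_{3} + v_{5} + v_{6}  ⇒ sig = ⟨2 | 1 1 2⟩
  • {2,5}:  v_{2} + v_{5} = 3·v_{3} + v_{6}  ⇒ sig = ⟨2 | 1 3⟩
  • {1,2}:  v_{1} + v_{2} = 2·v_{7}  ⇒ sig = ⟨2 | 2⟩
  • {3,4}:  v_{3} + v_{4} = 2·v_{5}  ⇒ sig = ⟨2 | 2⟩
  • {5,7}:  v_{5} + v_{7} = 2·v_{3}  ⇒ sig = ⟨2 | 2⟩
  • {0,7}:  v_{0} + v_{7} = 2·v_{1} + 2·v_{6}  ⇒ sig = ⟨2 | 2 2⟩
  • {1,3,6}:  v_{1} + v_{3} + v_{6} = v_{7}  ⇒ sig = ⟨3 | 1⟩
  • {1,4,6}:  v_{1} + v_{4} + v_{6} = v_{5}  ⇒ sig = ⟨3 | 1⟩
  • {1,5,6}:  v_{1} + v_{5} + v_{6} = v_{3}  ⇒ sig = ⟨3 | 1⟩
  • {3,6,7}:  v_{3} + v_{6} + v_{7} = v_{2}  ⇒ sig = ⟨3 | 1⟩

Signatures (|P|; sorted positive RHS coefficients), sorted:
{ ⟨2 | 0⟩,  ⟨2 | 1 1⟩ ×2,  ⟨2 | 1 1 2⟩ ×2,  ⟨2 | 1 3⟩,  ⟨2 | 2⟩ ×3,  ⟨2 | 2 2⟩,  ⟨3 | 1⟩ ×4 }


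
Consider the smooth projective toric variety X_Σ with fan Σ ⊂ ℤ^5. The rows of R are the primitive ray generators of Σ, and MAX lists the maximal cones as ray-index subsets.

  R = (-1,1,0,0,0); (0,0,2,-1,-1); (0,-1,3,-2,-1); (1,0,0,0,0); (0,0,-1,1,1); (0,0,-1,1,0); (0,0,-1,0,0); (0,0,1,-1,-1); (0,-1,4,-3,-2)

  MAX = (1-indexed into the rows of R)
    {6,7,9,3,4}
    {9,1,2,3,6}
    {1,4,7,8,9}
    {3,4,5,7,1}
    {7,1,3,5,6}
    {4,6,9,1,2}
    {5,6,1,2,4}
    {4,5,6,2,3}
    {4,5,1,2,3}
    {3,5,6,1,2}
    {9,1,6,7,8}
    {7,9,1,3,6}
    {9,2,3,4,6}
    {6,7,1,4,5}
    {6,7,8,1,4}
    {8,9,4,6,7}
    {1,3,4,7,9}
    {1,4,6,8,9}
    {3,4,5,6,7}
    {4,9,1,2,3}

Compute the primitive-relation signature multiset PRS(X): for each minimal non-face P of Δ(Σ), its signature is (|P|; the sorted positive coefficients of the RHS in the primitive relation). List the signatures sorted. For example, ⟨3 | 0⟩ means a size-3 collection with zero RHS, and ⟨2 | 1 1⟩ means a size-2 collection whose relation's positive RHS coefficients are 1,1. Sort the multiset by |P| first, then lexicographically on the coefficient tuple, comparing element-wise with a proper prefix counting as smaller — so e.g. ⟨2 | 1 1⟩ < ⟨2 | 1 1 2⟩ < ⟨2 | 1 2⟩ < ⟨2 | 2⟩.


Primitive collections (7):

  P = {5,8}:  v_{5} + v_{8} = 0 ; sig = ⟨2 | 0⟩
  P = {2,7}:  v_{2} + v_{7} = v_{8} ; sig = ⟨2 | 1⟩
  P = {3,8}:  v_{3} + v_{8} = v_{9} ; sig = ⟨2 | 1⟩
  P = {5,9}:  v_{5} + v_{9} = v_{3} ; sig = ⟨2 | 1⟩
  P = {2,8}:  v_{2} + v_{8} = v_{1} + v_{4} + v_{6} + v_{9} ; sig = ⟨2 | 1 1 1 1⟩
  P = {1,3,4,6}:  v_{1} + v_{3} + v_{4} + v_{6} = v_{2} ; sig = ⟨4 | 1⟩
  P = {1,4,6,7,9}:  v_{1} + v_{4} + v_{6} + v_{7} + v_{9} = 2·v_{8} ; sig = ⟨5 | 2⟩

Hence PRS(X_Σ) =
    ⟨2 | 0⟩
    ⟨2 | 1⟩
    ⟨2 | 1⟩
    ⟨2 | 1⟩
    ⟨2 | 1 1 1 1⟩
    ⟨4 | 1⟩
    ⟨5 | 2⟩


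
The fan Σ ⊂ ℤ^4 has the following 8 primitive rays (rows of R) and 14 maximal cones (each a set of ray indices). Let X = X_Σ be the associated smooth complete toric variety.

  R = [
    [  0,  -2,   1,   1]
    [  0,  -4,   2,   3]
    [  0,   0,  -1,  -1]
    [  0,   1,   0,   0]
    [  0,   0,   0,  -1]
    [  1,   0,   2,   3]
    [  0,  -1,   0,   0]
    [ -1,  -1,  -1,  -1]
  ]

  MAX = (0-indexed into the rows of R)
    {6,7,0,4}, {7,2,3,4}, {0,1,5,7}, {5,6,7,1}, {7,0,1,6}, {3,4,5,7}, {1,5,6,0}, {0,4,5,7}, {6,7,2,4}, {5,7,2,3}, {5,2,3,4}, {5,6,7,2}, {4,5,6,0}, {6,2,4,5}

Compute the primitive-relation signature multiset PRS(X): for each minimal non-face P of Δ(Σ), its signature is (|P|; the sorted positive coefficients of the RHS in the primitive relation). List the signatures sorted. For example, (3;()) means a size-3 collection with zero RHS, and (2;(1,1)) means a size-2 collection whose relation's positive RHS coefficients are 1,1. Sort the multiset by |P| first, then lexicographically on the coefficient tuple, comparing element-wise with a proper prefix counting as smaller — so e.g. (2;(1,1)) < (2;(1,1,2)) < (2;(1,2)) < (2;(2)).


Σ has 9 primitive collections:

  P = {3,6}:  v_{3} + v_{6} = 0  so sig = (2;())
  P = {0,3}:  v_{0} + v_{3} = v_{4} + v_{5} + v_{7}  so sig = (2;(1,1,1))
  P = {1,3}:  v_{1} + v_{3} = v_{0} + v_{5} + v_{7}  so sig = (2;(1,1,1))
  P = {1,2}:  v_{1} + v_{2} = v_{5} + 3·v_{6} + v_{7}  so sig = (2;(1,1,3))
  P = {0,2}:  v_{0} + v_{2} = 2·v_{6}  so sig = (2;(2))
  P = {1,4}:  v_{1} + v_{4} = 2·v_{0}  so sig = (2;(2))
  P = {0,5,6,7}:  v_{0} + v_{5} + v_{6} + v_{7} = v_{1}  so sig = (4;(1))
  P = {2,4,5,7}:  v_{2} + v_{4} + v_{5} + v_{7} = v_{6}  so sig = (4;(1))
  P = {4,5,6,7}:  v_{4} + v_{5} + v_{6} + v_{7} = v_{0}  so sig = (4;(1))

Hence PRS(X_Σ) =
    |P|=2: 6 collections, coeffs (), (1,1,1), (1,1,1), (1,1,3), (2), (2)
    |P|=4: 3 collections, coeffs (1), (1), (1)


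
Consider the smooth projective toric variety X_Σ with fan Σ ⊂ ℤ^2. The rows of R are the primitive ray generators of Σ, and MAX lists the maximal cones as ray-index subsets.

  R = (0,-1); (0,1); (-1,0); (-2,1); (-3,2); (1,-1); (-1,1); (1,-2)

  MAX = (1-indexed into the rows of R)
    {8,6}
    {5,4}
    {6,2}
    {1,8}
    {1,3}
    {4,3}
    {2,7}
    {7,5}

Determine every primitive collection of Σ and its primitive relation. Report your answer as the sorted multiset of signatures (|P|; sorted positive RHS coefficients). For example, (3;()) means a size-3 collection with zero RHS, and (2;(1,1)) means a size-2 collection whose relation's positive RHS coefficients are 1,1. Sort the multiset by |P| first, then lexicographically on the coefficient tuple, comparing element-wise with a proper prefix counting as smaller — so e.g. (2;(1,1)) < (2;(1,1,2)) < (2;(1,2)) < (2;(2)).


Σ has 20 primitive collections:

  {1,2}:  v_{1} + v_{2} = 0 — sig = (2;())
  {6,7}:  v_{6} + v_{7} = 0 — sig = (2;())
  {1,6}:  v_{1} + v_{6} = v_{8} — sig = (2;(1))
  {1,7}:  v_{1} + v_{7} = v_{3} — sig = (2;(1))
  {2,3}:  v_{2} + v_{3} = v_{7} — sig = (2;(1))
  {2,8}:  v_{2} + v_{8} = v_{6} — sig = (2;(1))
  {3,6}:  v_{3} + v_{6} = v_{1} — sig = (2;(1))
  {3,7}:  v_{3} + v_{7} = v_{4} — sig = (2;(1))
  {4,6}:  v_{4} + v_{6} = v_{3} — sig = (2;(1))
  {4,7}:  v_{4} + v_{7} = v_{5} — sig = (2;(1))
  {5,6}:  v_{5} + v_{6} = v_{4} — sig = (2;(1))
  {7,8}:  v_{7} + v_{8} = v_{1} — sig = (2;(1))
  {1,5}:  v_{1} + v_{5} = v_{3} + v_{4} — sig = (2;(1,1))
  {4,8}:  v_{4} + v_{8} = v_{1} + v_{3} — sig = (2;(1,1))
  {1,4}:  v_{1} + v_{4} = 2·v_{3} — sig = (2;(2))
  {2,4}:  v_{2} + v_{4} = 2·v_{7} — sig = (2;(2))
  {3,5}:  v_{3} + v_{5} = 2·v_{4} — sig = (2;(2))
  {3,8}:  v_{3} + v_{8} = 2·v_{1} — sig = (2;(2))
  {5,8}:  v_{5} + v_{8} = 2·v_{3} — sig = (2;(2))
  {2,5}:  v_{2} + v_{5} = 3·v_{7} — sig = (2;(3))

Hence PRS(X_Σ) =
{ (2;()) ×2,  (2;(1)) ×10,  (2;(1,1)) ×2,  (2;(2)) ×5,  (2;(3)) }


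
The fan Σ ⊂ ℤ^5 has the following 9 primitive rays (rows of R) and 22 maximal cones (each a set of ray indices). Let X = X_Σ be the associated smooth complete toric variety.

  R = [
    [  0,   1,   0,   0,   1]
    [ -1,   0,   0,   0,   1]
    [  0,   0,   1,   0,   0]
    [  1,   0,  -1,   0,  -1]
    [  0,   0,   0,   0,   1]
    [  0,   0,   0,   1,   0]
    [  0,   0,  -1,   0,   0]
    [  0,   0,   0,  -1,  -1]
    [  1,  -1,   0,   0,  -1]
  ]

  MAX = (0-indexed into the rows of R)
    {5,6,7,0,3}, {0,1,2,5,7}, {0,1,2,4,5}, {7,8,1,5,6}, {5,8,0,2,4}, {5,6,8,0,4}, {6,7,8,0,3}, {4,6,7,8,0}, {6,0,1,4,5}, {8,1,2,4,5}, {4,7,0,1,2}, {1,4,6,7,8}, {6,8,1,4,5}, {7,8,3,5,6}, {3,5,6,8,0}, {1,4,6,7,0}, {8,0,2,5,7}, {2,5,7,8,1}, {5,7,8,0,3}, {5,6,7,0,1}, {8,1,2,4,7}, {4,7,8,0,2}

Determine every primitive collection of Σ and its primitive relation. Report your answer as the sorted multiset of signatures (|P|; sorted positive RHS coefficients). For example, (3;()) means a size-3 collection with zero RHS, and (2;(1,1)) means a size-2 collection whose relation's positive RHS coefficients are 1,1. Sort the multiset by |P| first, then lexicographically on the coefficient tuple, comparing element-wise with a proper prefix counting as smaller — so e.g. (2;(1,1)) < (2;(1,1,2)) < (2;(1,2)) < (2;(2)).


The 7 primitive collections of Σ (r=9, n=5):

  P={2,6}:  v_{2} + v_{6} = 0  ⟹  sig = (2;())
  P={1,3}:  v_{1} + v_{3} = v_{6}  ⟹  sig = (2;(1))
  P={3,4}:  v_{3} + v_{4} = v_{0} + v_{6} + v_{8}  ⟹  sig = (2;(1,1,1))
  P={2,3}:  v_{2} + v_{3} = v_{0} + v_{5} + v_{7} + v_{8}  ⟹  sig = (2;(1,1,1,1))
  P={4,5,7}:  v_{4} + v_{5} + v_{7} = 0  ⟹  sig = (3;())
  P={0,1,8}:  v_{0} + v_{1} + v_{8} = v_{4}  ⟹  sig = (3;(1))
  P={0,5,6,7,8}:  v_{0} + v_{5} + v_{6} + v_{7} + v_{8} = v_{3}  ⟹  sig = (5;(1))

Hence PRS(X_Σ) =
[(2;()), (2;(1)), (2;(1,1,1)), (2;(1,1,1,1)), (3;()), (3;(1)), (5;(1))]


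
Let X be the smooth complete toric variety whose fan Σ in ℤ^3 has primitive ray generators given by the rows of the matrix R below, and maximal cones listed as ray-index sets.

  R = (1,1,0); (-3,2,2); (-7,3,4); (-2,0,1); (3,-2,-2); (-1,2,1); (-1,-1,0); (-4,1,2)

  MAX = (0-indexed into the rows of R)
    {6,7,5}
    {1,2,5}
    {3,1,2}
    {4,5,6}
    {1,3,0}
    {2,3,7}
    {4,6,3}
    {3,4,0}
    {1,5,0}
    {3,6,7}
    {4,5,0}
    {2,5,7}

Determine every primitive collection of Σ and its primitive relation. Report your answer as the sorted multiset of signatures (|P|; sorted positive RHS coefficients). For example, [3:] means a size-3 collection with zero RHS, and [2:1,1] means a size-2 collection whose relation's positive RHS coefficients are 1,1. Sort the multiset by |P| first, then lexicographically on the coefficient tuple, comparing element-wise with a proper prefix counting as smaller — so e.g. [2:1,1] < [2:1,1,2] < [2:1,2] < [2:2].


Σ has 10 primitive collections:

  P={0,6}:  v_{0} + v_{6} = 0 ; sig = [2:]
  P={1,4}:  v_{1} + v_{4} = 0 ; sig = [2:]
  P={0,7}:  v_{0} + v_{7} = v_{1} ; sig = [2:1]
  P={1,6}:  v_{1} + v_{6} = v_{7} ; sig = [2:1]
  P={1,7}:  v_{1} + v_{7} = v_{2} ; sig = [2:1]
  P={2,4}:  v_{2} + v_{4} = v_{7} ; sig = [2:1]
  P={3,5}:  v_{3} + v_{5} = v_{1} ; sig = [2:1]
  P={4,7}:  v_{4} + v_{7} = v_{6} ; sig = [2:1]
  P={0,2}:  v_{0} + v_{2} = 2·v_{1} ; sig = [2:2]
  P={2,6}:  v_{2} + v_{6} = 2·v_{7} ; sig = [2:2]

so the primitive-relation signature multiset is
[[2:], [2:], [2:1], [2:1], [2:1], [2:1], [2:1], [2:1], [2:2], [2:2]]


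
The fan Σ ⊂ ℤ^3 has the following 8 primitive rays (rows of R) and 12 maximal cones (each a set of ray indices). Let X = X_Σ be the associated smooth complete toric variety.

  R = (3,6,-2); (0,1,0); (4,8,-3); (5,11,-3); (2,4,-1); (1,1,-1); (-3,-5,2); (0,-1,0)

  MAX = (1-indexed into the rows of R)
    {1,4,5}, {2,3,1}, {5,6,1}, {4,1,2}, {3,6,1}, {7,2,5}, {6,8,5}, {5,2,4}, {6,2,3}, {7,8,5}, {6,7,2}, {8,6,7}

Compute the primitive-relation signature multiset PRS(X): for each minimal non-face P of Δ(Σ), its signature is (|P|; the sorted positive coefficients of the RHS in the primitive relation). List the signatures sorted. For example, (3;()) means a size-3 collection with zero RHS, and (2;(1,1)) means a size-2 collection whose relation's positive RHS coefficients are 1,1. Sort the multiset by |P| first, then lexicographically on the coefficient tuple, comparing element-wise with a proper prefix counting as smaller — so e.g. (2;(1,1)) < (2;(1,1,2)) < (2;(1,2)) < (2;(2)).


14 collections generate NE(X_Σ); each relation:

  P={2,8}:  v_{2} + v_{8} = 0  →  sig = (2;())
  P={1,7}:  v_{1} + v_{7} = v_{2}  →  sig = (2;(1))
  P={1,8}:  v_{1} + v_{8} = v_{5} + v_{6}  →  sig = (2;(1,1))
  P={3,8}:  v_{3} + v_{8} = v_{1} + v_{6}  →  sig = (2;(1,1))
  P={4,8}:  v_{4} + v_{8} = v_{1} + v_{5}  →  sig = (2;(1,1))
  P={3,7}:  v_{3} + v_{7} = 2·v_{2} + v_{6}  →  sig = (2;(1,2))
  P={4,7}:  v_{4} + v_{7} = 2·v_{2} + v_{5}  →  sig = (2;(1,2))
  P={3,4}:  v_{3} + v_{4} = 3·v_{1} + v_{2}  →  sig = (2;(1,3))
  P={3,5}:  v_{3} + v_{5} = 2·v_{1}  →  sig = (2;(2))
  P={4,6}:  v_{4} + v_{6} = 2·v_{1}  →  sig = (2;(2))
  P={5,6,7}:  v_{5} + v_{6} + v_{7} = 0  →  sig = (3;())
  P={1,2,5}:  v_{1} + v_{2} + v_{5} = v_{4}  →  sig = (3;(1))
  P={1,2,6}:  v_{1} + v_{2} + v_{6} = v_{3}  →  sig = (3;(1))
  P={2,5,6}:  v_{2} + v_{5} + v_{6} = v_{1}  →  sig = (3;(1))

Hence PRS(X_Σ) =
[(2;()), (2;(1)), (2;(1,1)), (2;(1,1)), (2;(1,1)), (2;(1,2)), (2;(1,2)), (2;(1,3)), (2;(2)), (2;(2)), (3;()), (3;(1)), (3;(1)), (3;(1))]


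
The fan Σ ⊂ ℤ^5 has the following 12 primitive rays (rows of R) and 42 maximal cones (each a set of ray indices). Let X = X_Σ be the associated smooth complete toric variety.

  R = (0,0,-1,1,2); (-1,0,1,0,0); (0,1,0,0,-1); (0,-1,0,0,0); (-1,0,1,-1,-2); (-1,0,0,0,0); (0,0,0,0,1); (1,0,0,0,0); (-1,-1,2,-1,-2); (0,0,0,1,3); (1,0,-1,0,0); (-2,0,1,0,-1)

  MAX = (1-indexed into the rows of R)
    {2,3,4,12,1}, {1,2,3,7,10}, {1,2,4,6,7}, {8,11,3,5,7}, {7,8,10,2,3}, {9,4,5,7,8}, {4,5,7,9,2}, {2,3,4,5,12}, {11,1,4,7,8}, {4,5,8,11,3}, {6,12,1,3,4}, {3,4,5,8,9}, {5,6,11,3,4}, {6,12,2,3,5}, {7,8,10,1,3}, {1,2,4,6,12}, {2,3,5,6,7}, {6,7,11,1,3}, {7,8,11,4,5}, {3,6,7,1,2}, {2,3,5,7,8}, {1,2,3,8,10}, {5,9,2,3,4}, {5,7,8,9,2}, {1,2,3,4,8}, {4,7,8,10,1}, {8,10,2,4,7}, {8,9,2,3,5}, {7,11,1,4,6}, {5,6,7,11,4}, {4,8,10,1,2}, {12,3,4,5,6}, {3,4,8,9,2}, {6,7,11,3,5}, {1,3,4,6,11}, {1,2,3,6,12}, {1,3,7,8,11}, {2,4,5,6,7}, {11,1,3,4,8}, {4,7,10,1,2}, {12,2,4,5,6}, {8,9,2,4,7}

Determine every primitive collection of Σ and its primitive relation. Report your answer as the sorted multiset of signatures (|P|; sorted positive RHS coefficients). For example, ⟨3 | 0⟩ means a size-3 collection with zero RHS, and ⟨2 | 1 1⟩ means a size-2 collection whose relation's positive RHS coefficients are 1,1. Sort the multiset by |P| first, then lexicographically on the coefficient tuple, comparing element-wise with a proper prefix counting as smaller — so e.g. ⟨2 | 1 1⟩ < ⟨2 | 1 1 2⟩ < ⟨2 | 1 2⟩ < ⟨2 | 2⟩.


21 collections generate NE(X_Σ); each relation:

  • {2,11}:  v_{2} + v_{11} = 0 — sig = ⟨2 | 0⟩
  • {6,8}:  v_{6} + v_{8} = 0 — sig = ⟨2 | 0⟩
  • {1,5}:  v_{1} + v_{5} = v_{6} — sig = ⟨2 | 1⟩
  • {1,9}:  v_{1} + v_{9} = v_{2} + v_{4} — sig = ⟨2 | 1 1⟩
  • {5,10}:  v_{5} + v_{10} = v_{2} + v_{7} — sig = ⟨2 | 1 1⟩
  • {7,12}:  v_{7} + v_{12} = v_{2} + v_{6} — sig = ⟨2 | 1 1⟩
  • {6,9}:  v_{6} + v_{9} = v_{2} + v_{4} + v_{5} — sig = ⟨2 | 1 1 1⟩
  • {6,10}:  v_{6} + v_{10} = v_{1} + v_{2} + v_{7} — sig = ⟨2 | 1 1 1⟩
  • {8,12}:  v_{8} + v_{12} = v_{2} + v_{3} + v_{4} — sig = ⟨2 | 1 1 1⟩
  • {9,11}:  v_{9} + v_{11} = v_{4} + v_{5} + v_{8} — sig = ⟨2 | 1 1 1⟩
  • {10,11}:  v_{10} + v_{11} = v_{1} + v_{7} + v_{8} — sig = ⟨2 | 1 1 1⟩
  • {11,12}:  v_{11} + v_{12} = v_{3} + v_{4} + v_{6} — sig = ⟨2 | 1 1 1⟩
  • {9,10}:  v_{9} + v_{10} = 2·v_{2} + v_{4} + v_{7} + v_{8} — sig = ⟨2 | 1 1 1 2⟩
  • {9,12}:  v_{9} + v_{12} = 2·v_{2} + v_{3} + 2·v_{4} + v_{5} — sig = ⟨2 | 1 1 2 2⟩
  • {10,12}:  v_{10} + v_{12} = v_{1} + 2·v_{2} — sig = ⟨2 | 1 2⟩
  • {3,4,7}:  v_{3} + v_{4} + v_{7} = 0 — sig = ⟨3 | 0⟩
  • {3,4,10}:  v_{3} + v_{4} + v_{10} = v_{1} + v_{2} + v_{8} — sig = ⟨3 | 1 1 1⟩
  • {3,7,9}:  v_{3} + v_{7} + v_{9} = v_{2} + v_{5} + v_{8} — sig = ⟨3 | 1 1 1⟩
  • {1,2,7,8}:  v_{1} + v_{2} + v_{7} + v_{8} = v_{10} — sig = ⟨4 | 1⟩
  • {2,3,4,6}:  v_{2} + v_{3} + v_{4} + v_{6} = v_{12} — sig = ⟨4 | 1⟩
  • {2,4,5,8}:  v_{2} + v_{4} + v_{5} + v_{8} = v_{9} — sig = ⟨4 | 1⟩

Hence PRS(X_Σ) =
[⟨2 | 0⟩, ⟨2 | 0⟩, ⟨2 | 1⟩, ⟨2 | 1 1⟩, ⟨2 | 1 1⟩, ⟨2 | 1 1⟩, ⟨2 | 1 1 1⟩, ⟨2 | 1 1 1⟩, ⟨2 | 1 1 1⟩, ⟨2 | 1 1 1⟩, ⟨2 | 1 1 1⟩, ⟨2 | 1 1 1⟩, ⟨2 | 1 1 1 2⟩, ⟨2 | 1 1 2 2⟩, ⟨2 | 1 2⟩, ⟨3 | 0⟩, ⟨3 | 1 1 1⟩, ⟨3 | 1 1 1⟩, ⟨4 | 1⟩, ⟨4 | 1⟩, ⟨4 | 1⟩]


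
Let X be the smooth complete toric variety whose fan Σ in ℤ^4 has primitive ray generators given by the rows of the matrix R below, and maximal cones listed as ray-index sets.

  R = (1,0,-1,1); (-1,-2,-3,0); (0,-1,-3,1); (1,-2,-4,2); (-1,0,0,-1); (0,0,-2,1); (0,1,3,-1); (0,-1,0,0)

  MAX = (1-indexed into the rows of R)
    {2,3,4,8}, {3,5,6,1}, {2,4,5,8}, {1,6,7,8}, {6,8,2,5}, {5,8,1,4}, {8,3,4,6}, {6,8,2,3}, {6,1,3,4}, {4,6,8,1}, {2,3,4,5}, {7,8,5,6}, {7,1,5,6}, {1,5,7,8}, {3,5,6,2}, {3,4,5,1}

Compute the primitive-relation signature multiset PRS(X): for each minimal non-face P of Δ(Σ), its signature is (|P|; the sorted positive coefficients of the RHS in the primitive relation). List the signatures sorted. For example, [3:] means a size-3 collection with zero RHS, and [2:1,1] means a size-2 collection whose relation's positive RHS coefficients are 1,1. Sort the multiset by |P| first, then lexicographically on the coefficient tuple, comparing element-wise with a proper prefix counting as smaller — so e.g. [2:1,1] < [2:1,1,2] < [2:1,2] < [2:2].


Minimal non-faces — 9 found among 8 rays, 16 max cones:

  {3,7}:  v_{3} + v_{7} = 0  →  sig = [2:]
  {1,2}:  v_{1} + v_{2} = v_{4} + v_{5}  →  sig = [2:1,1]
  {2,7}:  v_{2} + v_{7} = v_{5} + v_{8}  →  sig = [2:1,1]
  {4,7}:  v_{4} + v_{7} = v_{1} + v_{8}  →  sig = [2:1,1]
  {1,3,8}:  v_{1} + v_{3} + v_{8} = v_{4}  →  sig = [3:1]
  {3,5,8}:  v_{3} + v_{5} + v_{8} = v_{2}  →  sig = [3:1]
  {2,4,6}:  v_{2} + v_{4} + v_{6} = 3·v_{3} + v_{8}  →  sig = [3:1,3]
  {4,5,6}:  v_{4} + v_{5} + v_{6} = 2·v_{3}  →  sig = [3:2]
  {1,5,6,8}:  v_{1} + v_{5} + v_{6} + v_{8} = v_{3}  →  sig = [4:1]

so the primitive-relation signature multiset is
[[2:], [2:1,1], [2:1,1], [2:1,1], [3:1], [3:1], [3:1,3], [3:2], [4:1]]


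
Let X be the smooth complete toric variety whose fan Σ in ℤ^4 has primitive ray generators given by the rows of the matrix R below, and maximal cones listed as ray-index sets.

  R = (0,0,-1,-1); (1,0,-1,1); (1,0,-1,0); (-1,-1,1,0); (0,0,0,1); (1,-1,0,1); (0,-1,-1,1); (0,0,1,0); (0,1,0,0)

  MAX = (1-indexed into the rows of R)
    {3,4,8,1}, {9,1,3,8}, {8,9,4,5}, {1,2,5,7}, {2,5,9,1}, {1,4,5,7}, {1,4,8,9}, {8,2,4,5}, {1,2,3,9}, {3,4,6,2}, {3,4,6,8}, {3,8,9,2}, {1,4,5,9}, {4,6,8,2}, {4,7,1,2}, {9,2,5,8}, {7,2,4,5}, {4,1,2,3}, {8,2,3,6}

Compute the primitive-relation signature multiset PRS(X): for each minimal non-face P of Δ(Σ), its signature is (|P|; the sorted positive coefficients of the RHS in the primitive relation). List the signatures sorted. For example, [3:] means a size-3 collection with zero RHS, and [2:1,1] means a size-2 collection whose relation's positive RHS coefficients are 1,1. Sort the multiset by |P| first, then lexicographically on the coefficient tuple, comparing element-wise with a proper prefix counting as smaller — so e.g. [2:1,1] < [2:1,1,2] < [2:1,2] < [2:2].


The 14 primitive collections of Σ (r=9, n=4):

  • {3,5}:  v_{3} + v_{5} = v_{2}  ⇒ sig = [2:1]
  • {6,9}:  v_{6} + v_{9} = v_{2} + v_{8}  ⇒ sig = [2:1,1]
  • {7,8}:  v_{7} + v_{8} = v_{2} + v_{4}  ⇒ sig = [2:1,1]
  • {3,7}:  v_{3} + v_{7} = v_{1} + 2·v_{2} + v_{4}  ⇒ sig = [2:1,1,2]
  • {5,6}:  v_{5} + v_{6} = 2·v_{2} + v_{4} + v_{8}  ⇒ sig = [2:1,1,2]
  • {1,6}:  v_{1} + v_{6} = 2·v_{3} + v_{4}  ⇒ sig = [2:1,2]
  • {7,9}:  v_{7} + v_{9} = v_{1} + 2·v_{5}  ⇒ sig = [2:1,2]
  • {6,7}:  v_{6} + v_{7} = 2·v_{2} + v_{3} + 2·v_{4}  ⇒ sig = [2:1,2,2]
  • {1,5,8}:  v_{1} + v_{5} + v_{8} = 0  ⇒ sig = [3:]
  • {3,4,9}:  v_{3} + v_{4} + v_{9} = 0  ⇒ sig = [3:]
  • {1,2,8}:  v_{1} + v_{2} + v_{8} = v_{3}  ⇒ sig = [3:1]
  • {2,4,9}:  v_{2} + v_{4} + v_{9} = v_{5}  ⇒ sig = [3:1]
  • {1,2,4,5}:  v_{1} + v_{2} + v_{4} + v_{5} = v_{7}  ⇒ sig = [4:1]
  • {2,3,4,8}:  v_{2} + v_{3} + v_{4} + v_{8} = v_{6}  ⇒ sig = [4:1]

Hence PRS(X_Σ) =
{ [2:1],  [2:1,1] ×2,  [2:1,1,2] ×2,  [2:1,2] ×2,  [2:1,2,2],  [3:] ×2,  [3:1] ×2,  [4:1] ×2 }


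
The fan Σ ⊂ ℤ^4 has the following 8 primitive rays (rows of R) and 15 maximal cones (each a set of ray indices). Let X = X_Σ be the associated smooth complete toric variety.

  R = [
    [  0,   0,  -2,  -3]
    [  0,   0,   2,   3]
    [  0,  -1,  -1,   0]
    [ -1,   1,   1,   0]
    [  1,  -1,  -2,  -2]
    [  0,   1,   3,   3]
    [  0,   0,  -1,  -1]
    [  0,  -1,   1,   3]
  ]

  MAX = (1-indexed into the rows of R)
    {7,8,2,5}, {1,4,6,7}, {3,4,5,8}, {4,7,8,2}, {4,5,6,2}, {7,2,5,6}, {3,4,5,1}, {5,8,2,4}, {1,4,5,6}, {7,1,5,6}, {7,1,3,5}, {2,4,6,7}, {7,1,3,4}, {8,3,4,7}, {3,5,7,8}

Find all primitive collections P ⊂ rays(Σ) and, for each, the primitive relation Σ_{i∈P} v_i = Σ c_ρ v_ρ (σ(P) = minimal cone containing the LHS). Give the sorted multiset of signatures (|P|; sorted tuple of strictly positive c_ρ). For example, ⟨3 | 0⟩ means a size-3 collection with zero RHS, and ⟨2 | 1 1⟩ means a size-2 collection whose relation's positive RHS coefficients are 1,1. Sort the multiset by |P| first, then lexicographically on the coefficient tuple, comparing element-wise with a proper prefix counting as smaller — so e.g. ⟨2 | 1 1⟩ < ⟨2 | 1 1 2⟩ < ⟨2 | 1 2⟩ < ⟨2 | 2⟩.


Minimal non-faces — 6 found among 8 rays, 15 max cones:

  {1,2}:  v_{1} + v_{2} = 0  ⇒ sig = ⟨2 | 0⟩
  {1,8}:  v_{1} + v_{8} = v_{3}  ⇒ sig = ⟨2 | 1⟩
  {2,3}:  v_{2} + v_{3} = v_{8}  ⇒ sig = ⟨2 | 1⟩
  {3,6}:  v_{3} + v_{6} = v_{2}  ⇒ sig = ⟨2 | 1⟩
  {6,8}:  v_{6} + v_{8} = 2·v_{2}  ⇒ sig = ⟨2 | 2⟩
  {4,5,7}:  v_{4} + v_{5} + v_{7} = v_{1}  ⇒ sig = ⟨3 | 1⟩

so the primitive-relation signature multiset is
{ ⟨2 | 0⟩,  ⟨2 | 1⟩ ×3,  ⟨2 | 2⟩,  ⟨3 | 1⟩ }


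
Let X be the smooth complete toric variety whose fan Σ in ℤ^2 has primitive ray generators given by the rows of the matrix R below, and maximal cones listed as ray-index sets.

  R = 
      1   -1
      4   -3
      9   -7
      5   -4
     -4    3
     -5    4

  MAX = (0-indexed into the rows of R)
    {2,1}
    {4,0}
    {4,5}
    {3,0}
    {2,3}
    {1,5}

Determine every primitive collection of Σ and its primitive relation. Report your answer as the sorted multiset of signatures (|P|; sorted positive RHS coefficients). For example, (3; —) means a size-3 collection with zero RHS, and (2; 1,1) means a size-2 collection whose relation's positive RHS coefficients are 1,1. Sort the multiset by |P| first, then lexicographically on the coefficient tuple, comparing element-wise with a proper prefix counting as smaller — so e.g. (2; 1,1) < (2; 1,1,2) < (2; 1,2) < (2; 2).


|primitive collections| = 9. Relations:

  • {1,4}:  v_{1} + v_{4} = 0  ⇒ sig = (2; —)
  • {3,5}:  v_{3} + v_{5} = 0  ⇒ sig = (2; —)
  • {0,1}:  v_{0} + v_{1} = v_{3}  ⇒ sig = (2; 1)
  • {0,5}:  v_{0} + v_{5} = v_{4}  ⇒ sig = (2; 1)
  • {1,3}:  v_{1} + v_{3} = v_{2}  ⇒ sig = (2; 1)
  • {2,4}:  v_{2} + v_{4} = v_{3}  ⇒ sig = (2; 1)
  • {2,5}:  v_{2} + v_{5} = v_{1}  ⇒ sig = (2; 1)
  • {3,4}:  v_{3} + v_{4} = v_{0}  ⇒ sig = (2; 1)
  • {0,2}:  v_{0} + v_{2} = 2·v_{3}  ⇒ sig = (2; 2)

Hence PRS(X_Σ) =
    |P|=2: 9 collections, coeffs (), (), (1), (1), (1), (1), (1), (1), (2)


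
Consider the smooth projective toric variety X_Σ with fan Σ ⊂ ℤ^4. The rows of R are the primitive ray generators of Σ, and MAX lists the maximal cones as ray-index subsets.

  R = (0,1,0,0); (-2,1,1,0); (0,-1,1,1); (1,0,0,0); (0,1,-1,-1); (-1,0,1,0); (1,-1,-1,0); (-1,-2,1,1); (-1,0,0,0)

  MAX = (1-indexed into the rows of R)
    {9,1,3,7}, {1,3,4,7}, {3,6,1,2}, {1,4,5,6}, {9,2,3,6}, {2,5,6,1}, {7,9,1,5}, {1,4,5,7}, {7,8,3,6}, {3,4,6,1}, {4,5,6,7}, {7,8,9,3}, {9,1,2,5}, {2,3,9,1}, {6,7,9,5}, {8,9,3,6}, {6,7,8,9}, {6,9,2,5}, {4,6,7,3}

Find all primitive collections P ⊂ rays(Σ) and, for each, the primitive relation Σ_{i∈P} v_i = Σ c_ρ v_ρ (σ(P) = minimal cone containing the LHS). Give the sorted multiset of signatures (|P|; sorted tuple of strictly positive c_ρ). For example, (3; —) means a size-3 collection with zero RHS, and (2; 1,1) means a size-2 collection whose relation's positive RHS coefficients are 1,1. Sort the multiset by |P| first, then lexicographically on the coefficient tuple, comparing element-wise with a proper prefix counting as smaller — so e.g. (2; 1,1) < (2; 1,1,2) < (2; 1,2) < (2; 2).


Δ(Σ) — 9 vertices, 11 min non-faces:

  P = {3,5}:  v_{3} + v_{5} = 0  ⟹  sig = (2; —)
  P = {4,9}:  v_{4} + v_{9} = 0  ⟹  sig = (2; —)
  P = {2,7}:  v_{2} + v_{7} = v_{9}  ⟹  sig = (2; 1)
  P = {1,8}:  v_{1} + v_{8} = v_{3} + v_{9}  ⟹  sig = (2; 1,1)
  P = {2,4}:  v_{2} + v_{4} = v_{1} + v_{6}  ⟹  sig = (2; 1,1)
  P = {4,8}:  v_{4} + v_{8} = v_{3} + v_{6} + v_{7}  ⟹  sig = (2; 1,1,1)
  P = {5,8}:  v_{5} + v_{8} = v_{6} + v_{7} + v_{9}  ⟹  sig = (2; 1,1,1)
  P = {2,8}:  v_{2} + v_{8} = v_{3} + v_{6} + 2·v_{9}  ⟹  sig = (2; 1,1,2)
  P = {1,6,7}:  v_{1} + v_{6} + v_{7} = 0  ⟹  sig = (3; —)
  P = {1,6,9}:  v_{1} + v_{6} + v_{9} = v_{2}  ⟹  sig = (3; 1)
  P = {3,6,7,9}:  v_{3} + v_{6} + v_{7} + v_{9} = v_{8}  ⟹  sig = (4; 1)

Signatures (|P|; sorted positive RHS coefficients), sorted:
{ (2; —) ×2,  (2; 1),  (2; 1,1) ×2,  (2; 1,1,1) ×2,  (2; 1,1,2),  (3; —),  (3; 1),  (4; 1) }


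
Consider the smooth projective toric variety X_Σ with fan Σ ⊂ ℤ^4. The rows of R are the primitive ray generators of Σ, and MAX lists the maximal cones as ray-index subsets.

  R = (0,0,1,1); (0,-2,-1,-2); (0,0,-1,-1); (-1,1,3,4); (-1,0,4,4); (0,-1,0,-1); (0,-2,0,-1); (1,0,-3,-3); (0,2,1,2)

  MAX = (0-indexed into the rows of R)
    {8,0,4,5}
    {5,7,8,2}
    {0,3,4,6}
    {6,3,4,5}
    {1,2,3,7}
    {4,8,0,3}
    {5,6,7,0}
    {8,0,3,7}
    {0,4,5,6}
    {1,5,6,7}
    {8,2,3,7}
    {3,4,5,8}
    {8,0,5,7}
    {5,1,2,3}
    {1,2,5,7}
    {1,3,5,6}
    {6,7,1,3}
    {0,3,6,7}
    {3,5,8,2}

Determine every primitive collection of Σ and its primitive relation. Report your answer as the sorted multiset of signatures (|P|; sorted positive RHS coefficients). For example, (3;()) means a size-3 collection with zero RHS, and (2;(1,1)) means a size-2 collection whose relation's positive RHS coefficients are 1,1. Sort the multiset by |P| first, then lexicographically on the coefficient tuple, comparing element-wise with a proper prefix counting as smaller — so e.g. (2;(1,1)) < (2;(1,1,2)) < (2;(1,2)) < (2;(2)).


10 minimal non-faces of Δ(Σ) (on 9 rays):

  • {0,2}:  v_{0} + v_{2} = 0 ; sig = (2;())
  • {1,8}:  v_{1} + v_{8} = 0 ; sig = (2;())
  • {0,1}:  v_{0} + v_{1} = v_{6} ; sig = (2;(1))
  • {2,6}:  v_{2} + v_{6} = v_{1} ; sig = (2;(1))
  • {4,7}:  v_{4} + v_{7} = v_{0} ; sig = (2;(1))
  • {6,8}:  v_{6} + v_{8} = v_{0} ; sig = (2;(1))
  • {2,4}:  v_{2} + v_{4} = v_{3} + v_{5} ; sig = (2;(1,1))
  • {1,4}:  v_{1} + v_{4} = v_{3} + v_{5} + v_{6} ; sig = (2;(1,1,1))
  • {3,5,7}:  v_{3} + v_{5} + v_{7} = 0 ; sig = (3;())
  • {0,3,5}:  v_{0} + v_{3} + v_{5} = v_{4} ; sig = (3;(1))

Signatures (|P|; sorted positive RHS coefficients), sorted:
    |P|=2: 8 collections, coeffs (), (), (1), (1), (1), (1), (1,1), (1,1,1)
    |P|=3: 2 collections, coeffs (), (1)


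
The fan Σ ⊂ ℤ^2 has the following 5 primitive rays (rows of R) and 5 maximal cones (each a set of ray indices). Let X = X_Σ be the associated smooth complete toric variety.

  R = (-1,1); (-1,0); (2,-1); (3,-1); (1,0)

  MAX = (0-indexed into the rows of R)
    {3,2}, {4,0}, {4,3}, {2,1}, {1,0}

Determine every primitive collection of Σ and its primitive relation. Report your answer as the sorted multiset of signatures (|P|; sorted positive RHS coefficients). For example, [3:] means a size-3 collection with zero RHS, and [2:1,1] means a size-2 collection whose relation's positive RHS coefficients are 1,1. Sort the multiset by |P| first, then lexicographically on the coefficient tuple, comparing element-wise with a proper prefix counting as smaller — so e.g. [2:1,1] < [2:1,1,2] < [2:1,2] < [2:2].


Minimal non-faces — 5 found among 5 rays, 5 max cones:

  {1,4}:  v_{1} + v_{4} = 0  →  sig = [2:]
  {0,2}:  v_{0} + v_{2} = v_{4}  →  sig = [2:1]
  {1,3}:  v_{1} + v_{3} = v_{2}  →  sig = [2:1]
  {2,4}:  v_{2} + v_{4} = v_{3}  →  sig = [2:1]
  {0,3}:  v_{0} + v_{3} = 2·v_{4}  →  sig = [2:2]

Sorted signature multiset PRS(X):
[[2:], [2:1], [2:1], [2:1], [2:2]]


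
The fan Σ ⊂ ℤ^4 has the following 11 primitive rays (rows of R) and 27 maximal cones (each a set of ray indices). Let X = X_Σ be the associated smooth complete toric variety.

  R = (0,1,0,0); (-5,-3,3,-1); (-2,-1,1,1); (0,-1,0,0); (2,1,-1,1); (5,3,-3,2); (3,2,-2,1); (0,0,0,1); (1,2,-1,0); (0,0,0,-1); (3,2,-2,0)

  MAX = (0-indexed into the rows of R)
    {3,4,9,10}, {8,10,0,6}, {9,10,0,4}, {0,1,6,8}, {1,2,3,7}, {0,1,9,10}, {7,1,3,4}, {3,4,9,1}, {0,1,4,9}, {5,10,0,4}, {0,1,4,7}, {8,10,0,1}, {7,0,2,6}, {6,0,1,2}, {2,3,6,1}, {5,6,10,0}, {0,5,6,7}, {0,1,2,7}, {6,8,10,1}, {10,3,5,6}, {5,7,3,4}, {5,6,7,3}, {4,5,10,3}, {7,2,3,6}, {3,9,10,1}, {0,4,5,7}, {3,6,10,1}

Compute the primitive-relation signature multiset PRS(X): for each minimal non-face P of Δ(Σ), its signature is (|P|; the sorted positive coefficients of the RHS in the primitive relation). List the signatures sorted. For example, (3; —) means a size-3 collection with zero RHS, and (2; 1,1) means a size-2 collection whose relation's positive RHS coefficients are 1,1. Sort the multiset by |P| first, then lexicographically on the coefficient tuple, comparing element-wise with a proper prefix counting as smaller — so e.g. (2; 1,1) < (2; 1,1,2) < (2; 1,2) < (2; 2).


20 minimal non-faces of Δ(Σ) (on 11 rays):

  P={0,3}:  v_{0} + v_{3} = 0  ⇒ sig = (2; —)
  P={7,9}:  v_{7} + v_{9} = 0  ⇒ sig = (2; —)
  P={1,5}:  v_{1} + v_{5} = v_{7}  ⇒ sig = (2; 1)
  P={4,6}:  v_{4} + v_{6} = v_{5}  ⇒ sig = (2; 1)
  P={6,9}:  v_{6} + v_{9} = v_{10}  ⇒ sig = (2; 1)
  P={7,10}:  v_{7} + v_{10} = v_{6}  ⇒ sig = (2; 1)
  P={2,9}:  v_{2} + v_{9} = v_{1} + v_{6}  ⇒ sig = (2; 1,1)
  P={4,8}:  v_{4} + v_{8} = v_{0} + v_{6}  ⇒ sig = (2; 1,1)
  P={5,9}:  v_{5} + v_{9} = v_{4} + v_{10}  ⇒ sig = (2; 1,1)
  P={3,8}:  v_{3} + v_{8} = v_{1} + v_{6} + v_{10}  ⇒ sig = (2; 1,1,1)
  P={7,8}:  v_{7} + v_{8} = v_{0} + v_{1} + 2·v_{6}  ⇒ sig = (2; 1,1,2)
  P={8,9}:  v_{8} + v_{9} = v_{0} + v_{1} + 2·v_{10}  ⇒ sig = (2; 1,1,2)
  P={2,5}:  v_{2} + v_{5} = v_{6} + 2·v_{7}  ⇒ sig = (2; 1,2)
  P={2,10}:  v_{2} + v_{10} = v_{1} + 2·v_{6}  ⇒ sig = (2; 1,2)
  P={5,8}:  v_{5} + v_{8} = v_{0} + 2·v_{6}  ⇒ sig = (2; 1,2)
  P={2,8}:  v_{2} + v_{8} = v_{0} + 2·v_{1} + 3·v_{6}  ⇒ sig = (2; 1,2,3)
  P={2,4}:  v_{2} + v_{4} = 2·v_{7}  ⇒ sig = (2; 2)
  P={1,4,10}:  v_{1} + v_{4} + v_{10} = 0  ⇒ sig = (3; —)
  P={1,6,7}:  v_{1} + v_{6} + v_{7} = v_{2}  ⇒ sig = (3; 1)
  P={0,1,6,10}:  v_{0} + v_{1} + v_{6} + v_{10} = v_{8}  ⇒ sig = (4; 1)

Signatures (|P|; sorted positive RHS coefficients), sorted:
    |P|=2: 17 collections, coeffs (), (), (1), (1), (1), (1), (1,1), (1,1), (1,1), (1,1,1), (1,1,2), (1,1,2), (1,2), (1,2), (1,2), (1,2,3), (2)
    |P|=3: 2 collections, coeffs (), (1)
    |P|=4: 1 collection, coeffs (1)
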